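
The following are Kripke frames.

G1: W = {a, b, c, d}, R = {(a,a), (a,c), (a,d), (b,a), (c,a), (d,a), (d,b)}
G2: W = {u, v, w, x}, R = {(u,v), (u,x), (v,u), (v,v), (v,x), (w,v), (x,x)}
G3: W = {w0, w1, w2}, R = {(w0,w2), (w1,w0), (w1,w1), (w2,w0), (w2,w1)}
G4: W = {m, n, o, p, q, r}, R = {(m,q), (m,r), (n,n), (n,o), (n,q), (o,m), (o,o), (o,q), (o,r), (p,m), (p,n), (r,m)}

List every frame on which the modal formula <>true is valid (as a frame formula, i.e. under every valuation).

The schema corresponds to seriality: forall x exists y Rxy.
G1: condition met.
G2: condition met.
G3: condition met.
G4: fails — world q has no successor.
Valid on: G1, G2, G3.

G1, G2, G3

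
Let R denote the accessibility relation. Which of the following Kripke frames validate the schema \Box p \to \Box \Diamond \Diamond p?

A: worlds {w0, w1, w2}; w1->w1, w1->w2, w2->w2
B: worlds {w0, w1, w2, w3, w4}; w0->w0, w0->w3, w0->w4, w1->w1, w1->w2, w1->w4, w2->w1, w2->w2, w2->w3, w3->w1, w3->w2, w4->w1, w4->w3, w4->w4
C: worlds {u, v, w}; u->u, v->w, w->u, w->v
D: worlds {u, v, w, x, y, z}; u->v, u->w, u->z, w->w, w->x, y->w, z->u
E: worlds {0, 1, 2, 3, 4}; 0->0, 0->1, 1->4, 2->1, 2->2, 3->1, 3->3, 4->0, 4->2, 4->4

This is the axiom for a generalized confluence (Geach) condition; its first-order frame correspondent is \forall x \forall z (xRz \to \exists w (xRw \wedge z R^2 w)).
A: holds.
B: holds.
C: holds.
D: fails — uRv but no t with uRt and vR²t.
E: fails — 3R1 but no w with 3Rw and 1R²w.
Valid on: A, B, C.

A, B, C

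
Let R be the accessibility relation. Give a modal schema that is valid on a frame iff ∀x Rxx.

□q → q

A defining formula is □q → q (the T axiom).
Suppose □q→q is valid. At any x set V(q)={w : Rxw}. Then □q holds at x, so q holds at x, i.e. Rxx.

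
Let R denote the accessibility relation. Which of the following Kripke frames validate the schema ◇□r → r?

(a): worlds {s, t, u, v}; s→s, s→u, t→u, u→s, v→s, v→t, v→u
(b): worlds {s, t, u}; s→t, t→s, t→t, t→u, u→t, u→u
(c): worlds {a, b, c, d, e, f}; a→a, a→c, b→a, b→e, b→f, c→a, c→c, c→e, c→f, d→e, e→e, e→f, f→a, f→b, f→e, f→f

(b)

The schema corresponds to symmetry: ∀x ∀y (Rxy → Ryx).
(a): fails — Rvt but not Rtv.
(b): holds.
(c): fails — Rde but not Red.
Valid on: (b).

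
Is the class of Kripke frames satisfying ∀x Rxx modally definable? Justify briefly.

Definable; □r → r defines it

Yes: it is reflexivity, defined by the T schema □r → r.
Suppose □r→r is valid. At any x set V(r)={w : Rxw}. Then □r holds at x, so r holds at x, i.e. Rxx.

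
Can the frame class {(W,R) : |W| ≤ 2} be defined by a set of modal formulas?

If a class were modally definable it would be closed under disjoint unions (Goldblatt–Thomason).
Any modal formula valid on each of 3 disjoint one-world frames is valid on their disjoint union (validity is preserved under disjoint unions). Each one-world frame has |W|=1≤2, but the union has |W|=3.
Hence having at most 2 worlds is not modally definable.

No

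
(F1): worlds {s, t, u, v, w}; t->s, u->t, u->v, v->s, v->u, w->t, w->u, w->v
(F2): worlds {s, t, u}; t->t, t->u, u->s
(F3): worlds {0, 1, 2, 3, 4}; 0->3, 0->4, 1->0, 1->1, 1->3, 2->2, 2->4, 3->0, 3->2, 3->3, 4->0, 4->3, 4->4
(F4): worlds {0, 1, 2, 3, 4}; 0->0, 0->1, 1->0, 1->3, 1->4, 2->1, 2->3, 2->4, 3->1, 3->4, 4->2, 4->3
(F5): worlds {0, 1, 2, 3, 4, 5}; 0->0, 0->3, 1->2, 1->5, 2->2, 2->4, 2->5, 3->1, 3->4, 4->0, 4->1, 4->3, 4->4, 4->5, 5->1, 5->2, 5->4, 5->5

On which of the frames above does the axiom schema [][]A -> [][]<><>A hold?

Frame correspondent (Sahlqvist): forall x forall z (x R^2 z -> exists w (x R^2 w & z R^2 w)) — i.e. a generalized confluence (Geach) condition.
(F1): fails — uR²s but no w* with uR²w* and sR²w*.
(F2): fails — tR²s but no w with tR²w and sR²w.
(F3): condition met.
(F4): condition met.
(F5): condition met.

(F3), (F4), (F5)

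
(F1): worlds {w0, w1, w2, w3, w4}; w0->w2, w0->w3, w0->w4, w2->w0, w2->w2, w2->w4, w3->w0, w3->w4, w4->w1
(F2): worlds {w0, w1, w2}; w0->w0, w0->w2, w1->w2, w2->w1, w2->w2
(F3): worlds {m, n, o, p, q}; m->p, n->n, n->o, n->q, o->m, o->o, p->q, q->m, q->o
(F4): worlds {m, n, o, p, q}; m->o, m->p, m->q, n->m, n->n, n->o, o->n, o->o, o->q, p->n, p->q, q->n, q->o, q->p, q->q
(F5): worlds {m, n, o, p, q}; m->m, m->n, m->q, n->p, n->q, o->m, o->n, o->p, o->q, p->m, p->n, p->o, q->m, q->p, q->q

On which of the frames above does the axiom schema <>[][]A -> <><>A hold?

(F2), (F4), (F5)

The schema corresponds to a generalized confluence (Geach) condition: forall x forall y (xRy -> exists w (y R^2 w & x R^2 w)).
(F1): fails — w0Rw4 but no w with w4R²w and w0R²w.
(F2): condition met.
(F3): fails — mRp but no w with pR²w and mR²w.
(F4): condition met.
(F5): condition met.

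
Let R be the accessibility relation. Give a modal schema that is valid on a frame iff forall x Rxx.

The condition is reflexivity. The T schema □q → q defines it.
Suppose □q→q is valid. At any x set V(q)={w : Rxw}. Then □q holds at x, so q holds at x, i.e. Rxx.

□q → q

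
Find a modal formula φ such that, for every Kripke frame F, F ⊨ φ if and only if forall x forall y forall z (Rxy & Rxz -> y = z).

◇r → □r

The condition is partial functionality. The CD schema ◇r → □r defines it.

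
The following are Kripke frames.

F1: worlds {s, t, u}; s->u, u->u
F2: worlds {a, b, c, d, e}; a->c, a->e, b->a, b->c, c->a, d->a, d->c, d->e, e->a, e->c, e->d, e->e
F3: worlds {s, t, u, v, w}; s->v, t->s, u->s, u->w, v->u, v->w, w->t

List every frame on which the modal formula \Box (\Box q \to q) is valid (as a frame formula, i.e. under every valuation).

F1

Frame correspondent (Sahlqvist): \forall x \forall y (Rxy \to Ryy) — i.e. shift-reflexivity.
F1: ✓.
F2: fails — Rbc but not Rcc.
F3: fails — Rwt but not Rtt.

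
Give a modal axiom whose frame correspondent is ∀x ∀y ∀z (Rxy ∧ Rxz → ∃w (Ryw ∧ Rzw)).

This is convergence; the standard corresponding axiom is .2: ◇□q → □◇q.
Suppose ◇□q→□◇q is valid. Take Rxy, Rxz and set V(q)={w : Ryw}. Then □q at y so ◇□q at x, so □◇q at x, so ◇q at z, giving w with Rzw and Ryw.

◇□q → □◇q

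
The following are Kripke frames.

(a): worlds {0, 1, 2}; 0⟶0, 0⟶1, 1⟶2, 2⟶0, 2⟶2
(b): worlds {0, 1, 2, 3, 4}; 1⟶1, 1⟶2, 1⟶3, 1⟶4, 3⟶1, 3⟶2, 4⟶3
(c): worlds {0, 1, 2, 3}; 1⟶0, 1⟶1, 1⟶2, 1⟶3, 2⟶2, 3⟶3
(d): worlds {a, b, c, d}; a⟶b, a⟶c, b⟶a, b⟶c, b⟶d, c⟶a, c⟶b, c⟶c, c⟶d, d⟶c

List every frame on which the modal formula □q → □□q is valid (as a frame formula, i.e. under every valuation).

(c)

Frame correspondent (Sahlqvist): ∀x ∀y ∀z (Rxy ∧ Ryz → Rxz) — i.e. transitivity.
(a): fails — R12 and R20 but not R10.
(b): fails — R31 and R14 but not R34.
(c): satisfies the condition.
(d): fails — Rbc and Rcb but not Rbb.
Valid on: (c).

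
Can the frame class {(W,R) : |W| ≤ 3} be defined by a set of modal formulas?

Any modally definable frame class is closed under disjoint unions.
Any modal formula valid on each of 4 disjoint one-world frames is valid on their disjoint union (validity is preserved under disjoint unions). Each one-world frame has |W|=1≤3, but the union has |W|=4.
So no modal formula (or set of formulas) defines exactly the |W|≤3 frames.

Not modally definable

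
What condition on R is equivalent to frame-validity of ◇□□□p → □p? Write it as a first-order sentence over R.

∀x ∀y ∀z ((xRy ∧ xRz) → ∃w (yR³w ∧ z = w))

This is a Sahlqvist (Geach-type) schema ◇^1□^3p → □^1◇^0p.
First-order correspondent: ∀x ∀y ∀z ((xRy ∧ xRz) → ∃w (yR³w ∧ z = w)).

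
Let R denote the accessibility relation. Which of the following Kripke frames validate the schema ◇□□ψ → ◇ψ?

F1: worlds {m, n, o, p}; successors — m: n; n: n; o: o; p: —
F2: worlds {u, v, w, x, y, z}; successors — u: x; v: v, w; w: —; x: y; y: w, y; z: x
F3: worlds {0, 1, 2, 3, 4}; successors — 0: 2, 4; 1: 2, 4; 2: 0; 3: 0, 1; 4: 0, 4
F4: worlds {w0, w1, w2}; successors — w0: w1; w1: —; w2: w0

Frame correspondent (Sahlqvist): ∀x ∀y (xRy → ∃w (yR²w ∧ xRw)) — i.e. a generalized confluence (Geach) condition.
F1: holds.
F2: fails — uRx but no t with xR²t and uRt.
F3: holds.
F4: fails — w0Rw1 but no w with w1R²w and w0Rw.

F1, F3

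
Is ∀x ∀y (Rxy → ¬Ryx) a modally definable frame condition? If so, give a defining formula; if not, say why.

Any modally definable frame class is closed under surjective bounded morphisms.
The 3-cycle (worlds s,t,u with s→t→u→s) is asymmetric. Mapping every world to a single reflexive point • is a surjective bounded morphism, and the reflexive point is not asymmetric (R•• but asymmetry requires ¬R••).
So no modal formula (or set of formulas) defines exactly the asymmetric frames.

Not definable by any modal formula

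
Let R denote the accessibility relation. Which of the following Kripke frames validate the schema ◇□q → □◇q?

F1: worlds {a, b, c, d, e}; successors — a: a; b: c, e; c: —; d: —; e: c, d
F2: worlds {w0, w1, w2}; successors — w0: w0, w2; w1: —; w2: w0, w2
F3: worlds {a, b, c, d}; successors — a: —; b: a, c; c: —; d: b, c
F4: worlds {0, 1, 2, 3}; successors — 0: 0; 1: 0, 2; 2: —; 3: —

The schema corresponds to convergence: ∀x ∀y ∀z (Rxy ∧ Rxz → ∃w (Ryw ∧ Rzw)).
F1: fails — Rbc and Rbc but c and c have no common successor.
F2: condition met.
F3: fails — Rba and Rba but a and a have no common successor.
F4: fails — R10 and R12 but 0 and 2 have no common successor.
Valid on: F2.

F2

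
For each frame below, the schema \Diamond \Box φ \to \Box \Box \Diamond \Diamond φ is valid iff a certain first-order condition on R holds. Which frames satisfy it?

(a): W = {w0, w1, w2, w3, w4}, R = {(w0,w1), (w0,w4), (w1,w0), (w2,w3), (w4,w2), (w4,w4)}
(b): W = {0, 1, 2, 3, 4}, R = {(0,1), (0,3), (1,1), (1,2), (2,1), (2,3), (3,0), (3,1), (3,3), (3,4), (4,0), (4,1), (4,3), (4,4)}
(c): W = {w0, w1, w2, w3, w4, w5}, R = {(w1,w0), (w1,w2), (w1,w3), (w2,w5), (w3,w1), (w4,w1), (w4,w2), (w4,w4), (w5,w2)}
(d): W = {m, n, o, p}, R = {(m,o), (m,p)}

The schema corresponds to a generalized confluence (Geach) condition: \forall x \forall y \forall z ((xRy \wedge x R^2 z) \to \exists w (yRw \wedge z R^2 w)).
(a): fails — w0Rw1, w0R²w2 but no w with w1Rw and w2R²w.
(b): holds.
(c): fails — w1Rw0, w1R²w1 but no w with w0Rw and w1R²w.
(d): holds.
Valid on: (b), (d).

(b), (d)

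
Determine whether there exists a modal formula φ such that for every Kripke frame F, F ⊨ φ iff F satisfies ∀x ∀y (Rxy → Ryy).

Yes, by □(□p → p)

The condition is shift-reflexivity. A defining modal formula is □(□p → p).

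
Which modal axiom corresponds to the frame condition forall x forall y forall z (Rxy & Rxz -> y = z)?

The condition is partial functionality. The CD schema ◇p → □p defines it.
Suppose ◇p→□p is valid. Take Rxy, Rxz and set V(p)={y}. Then ◇p at x, so □p at x, so p at z, i.e. z=y.

◇p → □p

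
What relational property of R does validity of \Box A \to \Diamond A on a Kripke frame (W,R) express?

This is the D axiom.
Its frame correspondent is seriality — \forall x \exists y Rxy.

seriality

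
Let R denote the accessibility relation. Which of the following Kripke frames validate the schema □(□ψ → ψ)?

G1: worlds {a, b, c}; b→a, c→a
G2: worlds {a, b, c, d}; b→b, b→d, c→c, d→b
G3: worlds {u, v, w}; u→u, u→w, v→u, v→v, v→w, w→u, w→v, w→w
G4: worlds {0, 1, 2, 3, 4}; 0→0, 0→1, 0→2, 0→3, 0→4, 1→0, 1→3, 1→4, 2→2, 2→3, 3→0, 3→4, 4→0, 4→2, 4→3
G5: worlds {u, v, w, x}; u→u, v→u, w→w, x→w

G3, G5

This is the axiom for shift-reflexivity; its first-order frame correspondent is ∀x ∀y (Rxy → Ryy).
G1: fails — Rca but not Raa.
G2: fails — Rbd but not Rdd.
G3: condition met.
G4: fails — R34 but not R44.
G5: condition met.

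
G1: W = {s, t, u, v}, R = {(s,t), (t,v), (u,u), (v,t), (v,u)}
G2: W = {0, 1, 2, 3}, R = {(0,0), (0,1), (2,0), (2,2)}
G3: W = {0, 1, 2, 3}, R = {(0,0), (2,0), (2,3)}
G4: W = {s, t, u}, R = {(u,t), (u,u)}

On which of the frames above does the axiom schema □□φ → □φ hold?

Frame correspondent (Sahlqvist): ∀x ∀y (Rxy → ∃z (Rxz ∧ Rzy)) — i.e. density.
G1: fails — Rtv but no z with Rtz and Rzv.
G2: condition met.
G3: fails — R23 but no z with R2z and Rz3.
G4: condition met.

G2, G4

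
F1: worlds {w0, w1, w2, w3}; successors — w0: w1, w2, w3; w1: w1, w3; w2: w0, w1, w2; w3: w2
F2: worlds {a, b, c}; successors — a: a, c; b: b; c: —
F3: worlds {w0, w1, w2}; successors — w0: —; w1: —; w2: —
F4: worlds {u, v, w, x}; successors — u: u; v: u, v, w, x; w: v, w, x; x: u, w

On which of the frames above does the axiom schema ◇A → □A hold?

F3

The schema corresponds to partial functionality: ∀x ∀y ∀z (Rxy ∧ Rxz → y = z).
F1: fails — w0 sees both w1 and w2.
F2: fails — a sees both a and c.
F3: condition met.
F4: fails — v sees both u and v.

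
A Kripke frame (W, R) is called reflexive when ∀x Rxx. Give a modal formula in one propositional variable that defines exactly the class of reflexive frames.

This is reflexivity; the standard corresponding axiom is T: □p → p.
Suppose □p→p is valid. At any x set V(p)={w : Rxw}. Then □p holds at x, so p holds at x, i.e. Rxx.

□p → p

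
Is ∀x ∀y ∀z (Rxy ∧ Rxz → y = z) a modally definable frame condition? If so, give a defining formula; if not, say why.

Yes, by ◇r → □r

This is a Sahlqvist condition; the CD axiom ◇r → □r defines it.
Suppose ◇r→□r is valid. Take Rxy, Rxz and set V(r)={y}. Then ◇r at x, so □r at x, so r at z, i.e. z=y.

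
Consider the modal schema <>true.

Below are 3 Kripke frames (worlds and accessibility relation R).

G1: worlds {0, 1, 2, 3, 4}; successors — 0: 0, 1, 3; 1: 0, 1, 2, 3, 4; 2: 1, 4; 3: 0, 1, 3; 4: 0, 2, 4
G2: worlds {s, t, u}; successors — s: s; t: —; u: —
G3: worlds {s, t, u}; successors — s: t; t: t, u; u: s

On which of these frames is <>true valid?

G1, G3

Frame correspondent (Sahlqvist): forall x exists y Rxy — i.e. seriality.
G1: satisfies the condition.
G2: fails — world t has no successor.
G3: satisfies the condition.
Valid on: G1, G3.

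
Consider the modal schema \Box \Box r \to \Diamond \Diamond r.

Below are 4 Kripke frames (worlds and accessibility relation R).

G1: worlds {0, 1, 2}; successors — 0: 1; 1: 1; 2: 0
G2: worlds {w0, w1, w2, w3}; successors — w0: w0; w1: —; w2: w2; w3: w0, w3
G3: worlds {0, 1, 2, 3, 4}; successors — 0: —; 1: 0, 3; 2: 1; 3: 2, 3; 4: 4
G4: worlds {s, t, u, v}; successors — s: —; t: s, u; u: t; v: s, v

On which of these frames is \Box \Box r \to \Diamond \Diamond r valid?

This is the axiom for a generalized confluence (Geach) condition; its first-order frame correspondent is \forall x \exists w (x R^2 w \wedge x R^2 w).
G1: ✓.
G2: fails — at w1 but no w with w1R²w and w1R²w.
G3: fails — at 0 but no w with 0R²w and 0R²w.
G4: fails — at s but no w with sR²w and sR²w.
Valid on: G1.

G1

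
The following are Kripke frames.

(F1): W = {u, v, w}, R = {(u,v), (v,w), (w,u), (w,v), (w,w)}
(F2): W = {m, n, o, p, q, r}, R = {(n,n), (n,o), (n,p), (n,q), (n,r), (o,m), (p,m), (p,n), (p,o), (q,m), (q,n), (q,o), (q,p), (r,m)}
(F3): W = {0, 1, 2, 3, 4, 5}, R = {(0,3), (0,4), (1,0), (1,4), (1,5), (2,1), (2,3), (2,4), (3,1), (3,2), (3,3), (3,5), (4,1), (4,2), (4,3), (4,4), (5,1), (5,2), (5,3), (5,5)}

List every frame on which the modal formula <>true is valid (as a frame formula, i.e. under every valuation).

The schema corresponds to seriality: forall x exists y Rxy.
(F1): satisfies the condition.
(F2): fails — world m has no successor.
(F3): satisfies the condition.

(F1), (F3)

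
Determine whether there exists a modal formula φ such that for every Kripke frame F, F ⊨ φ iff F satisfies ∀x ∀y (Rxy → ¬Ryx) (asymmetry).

No

Any modally definable frame class is closed under surjective bounded morphisms.
The 4-cycle (worlds a,b,c,d with a→b→c→d→a) is asymmetric. Mapping every world to a single reflexive point • is a surjective bounded morphism, and the reflexive point is not asymmetric (R•• but asymmetry requires ¬R••).
So the class is not modally definable.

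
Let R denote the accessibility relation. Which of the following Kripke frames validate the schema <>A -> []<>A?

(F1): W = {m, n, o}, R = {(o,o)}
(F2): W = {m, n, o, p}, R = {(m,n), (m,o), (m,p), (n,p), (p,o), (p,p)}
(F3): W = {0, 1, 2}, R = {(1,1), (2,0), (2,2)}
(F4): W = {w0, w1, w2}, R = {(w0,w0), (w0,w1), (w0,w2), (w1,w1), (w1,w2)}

(F1)

Frame correspondent (Sahlqvist): forall x forall y forall z (Rxy & Rxz -> Ryz) — i.e. the Euclidean property.
(F1): holds.
(F2): fails — Rmo and Rmo but not Roo.
(F3): fails — R20 and R22 but not R02.
(F4): fails — Rw0w1 and Rw0w0 but not Rw1w0.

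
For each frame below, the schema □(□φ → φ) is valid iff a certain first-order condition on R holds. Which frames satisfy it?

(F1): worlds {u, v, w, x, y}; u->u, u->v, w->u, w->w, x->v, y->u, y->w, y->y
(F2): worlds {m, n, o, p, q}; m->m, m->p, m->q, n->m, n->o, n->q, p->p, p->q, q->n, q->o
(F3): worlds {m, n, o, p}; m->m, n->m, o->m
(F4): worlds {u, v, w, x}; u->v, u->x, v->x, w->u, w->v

(F3)

The schema corresponds to shift-reflexivity: ∀x ∀y (Rxy → Ryy).
(F1): fails — Ruv but not Rvv.
(F2): fails — Rno but not Roo.
(F3): satisfies the condition.
(F4): fails — Ruv but not Rvv.
Valid on: (F3).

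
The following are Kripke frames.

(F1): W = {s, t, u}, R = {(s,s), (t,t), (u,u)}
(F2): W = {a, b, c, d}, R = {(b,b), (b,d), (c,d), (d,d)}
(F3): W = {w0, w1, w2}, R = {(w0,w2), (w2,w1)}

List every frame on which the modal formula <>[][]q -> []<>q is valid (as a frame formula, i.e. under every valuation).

Frame correspondent (Sahlqvist): forall x forall y forall z ((xRy & xRz) -> exists w (y R^2 w & zRw)) — i.e. a generalized confluence (Geach) condition.
(F1): satisfies the condition.
(F2): satisfies the condition.
(F3): fails — w0Rw2, w0Rw2 but no w with w2R²w and w2Rw.

(F1), (F2)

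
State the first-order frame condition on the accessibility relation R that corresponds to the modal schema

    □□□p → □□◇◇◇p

∀x ∀z (xR²z → ∃w (xR³w ∧ zR³w))

This is a Sahlqvist (Geach-type) schema ◇^0□^3p → □^2◇^3p.
First-order correspondent: ∀x ∀z (xR²z → ∃w (xR³w ∧ zR³w)).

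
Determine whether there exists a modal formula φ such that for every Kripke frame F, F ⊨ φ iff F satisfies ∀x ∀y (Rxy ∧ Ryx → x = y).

Modal frame validity is preserved under surjective bounded morphisms.
The 4-cycle (worlds s,t,u,v with s→t→u→v→s) is antisymmetric. Sending even-indexed worlds to s and odd-indexed worlds to t is a surjective bounded morphism onto the two-world frame with s↔t, which is not antisymmetric.
So the class is not modally definable.

Not modally definable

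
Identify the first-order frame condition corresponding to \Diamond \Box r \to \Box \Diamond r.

convergence

This is the .2 axiom.
It corresponds to convergence: \forall x \forall y \forall z (Rxy \wedge Rxz \to \exists w (Ryw \wedge Rzw)).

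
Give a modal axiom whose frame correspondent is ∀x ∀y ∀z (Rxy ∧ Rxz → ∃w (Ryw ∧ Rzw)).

A defining formula is ◇□ψ → □◇ψ (the .2 axiom).
Suppose ◇□ψ→□◇ψ is valid. Take Rxy, Rxz and set V(ψ)={w : Ryw}. Then □ψ at y so ◇□ψ at x, so □◇ψ at x, so ◇ψ at z, giving w with Rzw and Ryw.

◇□ψ → □◇ψ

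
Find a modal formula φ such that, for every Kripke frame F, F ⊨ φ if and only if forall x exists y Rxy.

A defining formula is □ψ → ◇ψ (the D axiom).
Suppose □ψ→◇ψ is valid. At any x set V(ψ)=W. Then □ψ at x, so ◇ψ at x, so x has a successor.

□ψ → ◇ψ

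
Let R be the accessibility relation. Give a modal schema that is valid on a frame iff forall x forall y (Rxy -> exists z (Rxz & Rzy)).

□□ψ → □ψ

The condition is density. The C4 schema □□ψ → □ψ defines it.
Suppose □□ψ→□ψ is valid. Take Rxy and set V(ψ)={w : xR²w}. Then □□ψ at x, so □ψ at x, so ψ at y, i.e. ∃z(Rxz∧Rzy).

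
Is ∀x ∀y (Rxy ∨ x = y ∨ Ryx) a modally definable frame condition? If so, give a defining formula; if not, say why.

No — not modally definable

If a class were modally definable it would be closed under disjoint unions (Goldblatt–Thomason).
Take 4 disjoint single-world reflexive frames: each is trivially connected, but their disjoint union has 4 worlds with no edge between distinct components, so it is not connected.
Hence connectedness of R is not modally definable.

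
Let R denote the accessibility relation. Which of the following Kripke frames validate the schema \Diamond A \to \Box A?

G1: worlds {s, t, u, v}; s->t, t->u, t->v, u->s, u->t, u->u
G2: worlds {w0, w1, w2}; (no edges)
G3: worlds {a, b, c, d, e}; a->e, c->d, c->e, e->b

Frame correspondent (Sahlqvist): \forall x \forall y \forall z (Rxy \wedge Rxz \to y = z) — i.e. partial functionality.
G1: fails — t sees both u and v.
G2: holds.
G3: fails — c sees both d and e.
Valid on: G2.

G2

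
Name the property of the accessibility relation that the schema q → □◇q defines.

Suppose q→□◇q is valid. Take Rxy and set V(q)={x}. Then q at x, so □◇q at x, so ◇q at y, so some z with Ryz has q; z=x, i.e. Ryx.

symmetry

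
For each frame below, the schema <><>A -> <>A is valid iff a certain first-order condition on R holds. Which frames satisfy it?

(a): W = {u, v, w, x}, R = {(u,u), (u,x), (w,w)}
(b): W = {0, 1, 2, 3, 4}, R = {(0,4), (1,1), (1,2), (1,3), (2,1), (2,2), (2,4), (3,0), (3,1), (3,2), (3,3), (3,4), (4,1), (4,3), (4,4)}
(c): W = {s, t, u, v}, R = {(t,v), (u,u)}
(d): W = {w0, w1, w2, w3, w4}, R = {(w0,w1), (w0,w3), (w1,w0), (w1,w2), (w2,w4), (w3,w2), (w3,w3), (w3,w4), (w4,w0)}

Frame correspondent (Sahlqvist): forall x forall y forall z (Rxy & Ryz -> Rxz) — i.e. transitivity.
(a): condition met.
(b): fails — R12 and R24 but not R14.
(c): condition met.
(d): fails — Rw1w2 and Rw2w4 but not Rw1w4.

(a), (c)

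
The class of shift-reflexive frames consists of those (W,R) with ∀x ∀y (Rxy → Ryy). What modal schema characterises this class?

□(□p → p)

This is shift-reflexivity; the standard corresponding axiom is T□: □(□p → p).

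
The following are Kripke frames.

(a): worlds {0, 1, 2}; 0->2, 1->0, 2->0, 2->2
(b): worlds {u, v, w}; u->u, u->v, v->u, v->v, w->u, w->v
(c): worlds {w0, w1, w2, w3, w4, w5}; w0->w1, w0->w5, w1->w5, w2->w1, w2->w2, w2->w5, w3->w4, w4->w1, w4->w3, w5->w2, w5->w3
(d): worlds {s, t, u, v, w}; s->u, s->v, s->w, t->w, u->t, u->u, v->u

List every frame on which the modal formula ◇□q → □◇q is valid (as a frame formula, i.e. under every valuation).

This is the axiom for convergence; its first-order frame correspondent is ∀x ∀y ∀z (Rxy ∧ Rxz → ∃w (Ryw ∧ Rzw)).
(a): ✓.
(b): ✓.
(c): fails — Rw0w5 and Rw0w1 but w5 and w1 have no common successor.
(d): fails — Rsv and Rsw but v and w have no common successor.
Valid on: (a), (b).

(a), (b)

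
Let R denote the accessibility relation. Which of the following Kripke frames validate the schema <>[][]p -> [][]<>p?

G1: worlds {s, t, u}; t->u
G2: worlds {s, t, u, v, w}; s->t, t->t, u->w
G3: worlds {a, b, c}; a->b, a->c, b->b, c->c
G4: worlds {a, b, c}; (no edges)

Frame correspondent (Sahlqvist): forall x forall y forall z ((xRy & x R^2 z) -> exists w (y R^2 w & zRw)) — i.e. a generalized confluence (Geach) condition.
G1: satisfies the condition.
G2: satisfies the condition.
G3: fails — aRb, aR²c but no w with bR²w and cRw.
G4: satisfies the condition.
Valid on: G1, G2, G4.

G1, G2, G4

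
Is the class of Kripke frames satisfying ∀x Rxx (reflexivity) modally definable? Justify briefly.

Yes — defined by □q → q

The condition is reflexivity. A defining modal formula is □q → q.
Suppose □q→q is valid. At any x set V(q)={w : Rxw}. Then □q holds at x, so q holds at x, i.e. Rxx.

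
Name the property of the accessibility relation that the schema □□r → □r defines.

Suppose □□r→□r is valid. Take Rxy and set V(r)={w : xR²w}. Then □□r at x, so □r at x, so r at y, i.e. ∃z(Rxz∧Rzy).
The converse is a direct semantic check.
So the correspondent is density.

density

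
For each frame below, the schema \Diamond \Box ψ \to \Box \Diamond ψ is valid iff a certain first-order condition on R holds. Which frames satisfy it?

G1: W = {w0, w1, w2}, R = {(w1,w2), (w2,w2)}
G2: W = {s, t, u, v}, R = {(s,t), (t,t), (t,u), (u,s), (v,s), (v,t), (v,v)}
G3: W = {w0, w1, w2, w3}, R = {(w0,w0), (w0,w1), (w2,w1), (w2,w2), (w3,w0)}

Frame correspondent (Sahlqvist): \forall x \forall y \forall z (Rxy \wedge Rxz \to \exists w (Ryw \wedge Rzw)) — i.e. convergence.
G1: condition met.
G2: fails — Rtt and Rtu but t and u have no common successor.
G3: fails — Rw0w1 and Rw0w1 but w1 and w1 have no common successor.

G1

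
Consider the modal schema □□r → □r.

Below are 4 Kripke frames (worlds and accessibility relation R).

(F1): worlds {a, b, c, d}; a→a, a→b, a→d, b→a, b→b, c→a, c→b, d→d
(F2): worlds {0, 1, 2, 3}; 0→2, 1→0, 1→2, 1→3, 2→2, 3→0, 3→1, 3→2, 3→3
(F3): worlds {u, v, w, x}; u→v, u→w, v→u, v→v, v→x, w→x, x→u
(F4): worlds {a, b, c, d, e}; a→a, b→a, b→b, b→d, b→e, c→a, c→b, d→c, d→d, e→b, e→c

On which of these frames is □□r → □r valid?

The schema corresponds to density: ∀x ∀y (Rxy → ∃z (Rxz ∧ Rzy)).
(F1): holds.
(F2): holds.
(F3): fails — Ruw but no z with Ruz and Rzw.
(F4): fails — Rec but no z with Rez and Rzc.

(F1), (F2)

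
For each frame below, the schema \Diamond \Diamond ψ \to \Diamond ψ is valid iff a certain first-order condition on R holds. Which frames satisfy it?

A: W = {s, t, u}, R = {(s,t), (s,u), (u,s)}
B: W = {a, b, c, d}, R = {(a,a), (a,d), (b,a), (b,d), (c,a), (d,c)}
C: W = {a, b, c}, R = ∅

Frame correspondent (Sahlqvist): \forall x \forall y (x R^2 y \to \exists w (y = w \wedge xRw)) — i.e. a generalized confluence (Geach) condition.
A: fails — sR²s but no w with s=w and sRw.
B: fails — aR²c but no w with c=w and aRw.
C: satisfies the condition.
Valid on: C.

C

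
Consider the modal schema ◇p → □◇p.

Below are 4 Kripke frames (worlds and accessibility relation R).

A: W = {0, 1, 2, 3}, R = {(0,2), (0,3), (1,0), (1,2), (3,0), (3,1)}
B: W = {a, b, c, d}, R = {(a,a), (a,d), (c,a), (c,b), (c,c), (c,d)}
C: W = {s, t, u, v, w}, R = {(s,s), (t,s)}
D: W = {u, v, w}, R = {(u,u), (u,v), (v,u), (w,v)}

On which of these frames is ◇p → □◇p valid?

This is the axiom for the Euclidean property; its first-order frame correspondent is ∀x ∀y ∀z (Rxy ∧ Rxz → Ryz).
A: fails — R02 and R02 but not R22.
B: fails — Rad and Raa but not Rda.
C: holds.
D: fails — Ruv and Ruv but not Rvv.

C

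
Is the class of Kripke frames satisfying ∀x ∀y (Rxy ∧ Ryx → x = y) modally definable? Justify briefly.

Modal frame validity is preserved under surjective bounded morphisms.
The 4-cycle (worlds 0,1,2,3 with 0→1→2→3→0) is antisymmetric. Sending even-indexed worlds to a and odd-indexed worlds to b is a surjective bounded morphism onto the two-world frame with a↔b, which is not antisymmetric.
Hence antisymmetry is not modally definable.

Not definable by any modal formula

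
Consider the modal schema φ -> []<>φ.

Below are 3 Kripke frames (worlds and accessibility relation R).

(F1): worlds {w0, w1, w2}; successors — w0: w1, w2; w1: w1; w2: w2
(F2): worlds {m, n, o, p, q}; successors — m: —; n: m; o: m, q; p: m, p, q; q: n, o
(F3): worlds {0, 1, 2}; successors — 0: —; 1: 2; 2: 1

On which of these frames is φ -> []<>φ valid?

This is the axiom for symmetry; its first-order frame correspondent is forall x forall y (Rxy -> Ryx).
(F1): fails — Rw0w1 but not Rw1w0.
(F2): fails — Rom but not Rmo.
(F3): condition met.
Valid on: (F3).

(F3)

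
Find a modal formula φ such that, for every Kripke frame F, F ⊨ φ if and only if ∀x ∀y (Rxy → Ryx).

q → □◇q

The condition is symmetry. The B schema q → □◇q defines it.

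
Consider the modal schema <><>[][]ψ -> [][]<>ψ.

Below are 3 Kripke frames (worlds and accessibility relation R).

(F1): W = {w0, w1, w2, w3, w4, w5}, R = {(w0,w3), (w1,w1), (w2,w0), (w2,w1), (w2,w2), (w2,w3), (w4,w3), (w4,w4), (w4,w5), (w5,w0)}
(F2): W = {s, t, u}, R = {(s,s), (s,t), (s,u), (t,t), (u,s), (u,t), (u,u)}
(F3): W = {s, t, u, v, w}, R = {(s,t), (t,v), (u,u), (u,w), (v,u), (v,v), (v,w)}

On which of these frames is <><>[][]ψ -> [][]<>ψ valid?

(F2)

This is the axiom for a generalized confluence (Geach) condition; its first-order frame correspondent is forall x forall y forall z ((x R^2 y & x R^2 z) -> exists w (y R^2 w & zRw)).
(F1): fails — w2R²w0, w2R²w0 but no w with w0R²w and w0Rw.
(F2): condition met.
(F3): fails — tR²u, tR²w but no w* with uR²w* and wRw*.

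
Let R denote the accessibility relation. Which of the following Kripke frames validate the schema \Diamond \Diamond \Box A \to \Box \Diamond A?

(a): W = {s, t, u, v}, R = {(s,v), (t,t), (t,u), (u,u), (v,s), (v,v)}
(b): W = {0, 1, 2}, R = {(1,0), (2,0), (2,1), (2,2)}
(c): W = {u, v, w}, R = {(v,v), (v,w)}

This is the axiom for a generalized confluence (Geach) condition; its first-order frame correspondent is \forall x \forall y \forall z ((x R^2 y \wedge xRz) \to \exists w (yRw \wedge zRw)).
(a): ✓.
(b): fails — 2R²0, 2R0 but no w with 0Rw and 0Rw.
(c): fails — vR²v, vRw but no t with vRt and wRt.
Valid on: (a).

(a)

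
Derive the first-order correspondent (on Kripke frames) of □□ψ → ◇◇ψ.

This is a Sahlqvist (Geach-type) schema ◇^0□^2ψ → □^0◇^2ψ.
Minimal-valuation argument: fix x; take any y with xR^0y and any z with xR^0z. Set V(ψ) to the set of worlds R-reachable from y in exactly 2 steps. Then □^2ψ holds at y, so the antecedent holds at x; validity forces ◇^2ψ at z, giving a w with zR^2w and yR^2w.
First-order correspondent: ∀x ∃w (xR²w ∧ xR²w).

∀x ∃w (xR²w ∧ xR²w)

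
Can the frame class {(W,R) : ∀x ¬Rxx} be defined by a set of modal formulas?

Not definable by any modal formula

Modal frame validity is preserved under surjective bounded morphisms.
The 3-cycle (worlds s,t,u with s→t→u→s) is irreflexive, and the map sending every world to a single reflexive point • is a surjective bounded morphism (forth: every edge maps to (•,•); back: every world has a successor). So any modal formula valid on the 3-cycle is also valid on the reflexive point, which is not irreflexive.
So the class is not modally definable.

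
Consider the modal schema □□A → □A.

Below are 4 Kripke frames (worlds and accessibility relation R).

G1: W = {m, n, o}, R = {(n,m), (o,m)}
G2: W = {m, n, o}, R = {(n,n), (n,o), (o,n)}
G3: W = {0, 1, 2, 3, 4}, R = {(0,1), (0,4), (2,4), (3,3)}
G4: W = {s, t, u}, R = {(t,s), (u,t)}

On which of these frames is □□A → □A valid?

This is the axiom for density; its first-order frame correspondent is ∀x ∀y (Rxy → ∃z (Rxz ∧ Rzy)).
G1: fails — Rnm but no z with Rnz and Rzm.
G2: ✓.
G3: fails — R01 but no z with R0z and Rz1.
G4: fails — Rts but no z with Rtz and Rzs.

G2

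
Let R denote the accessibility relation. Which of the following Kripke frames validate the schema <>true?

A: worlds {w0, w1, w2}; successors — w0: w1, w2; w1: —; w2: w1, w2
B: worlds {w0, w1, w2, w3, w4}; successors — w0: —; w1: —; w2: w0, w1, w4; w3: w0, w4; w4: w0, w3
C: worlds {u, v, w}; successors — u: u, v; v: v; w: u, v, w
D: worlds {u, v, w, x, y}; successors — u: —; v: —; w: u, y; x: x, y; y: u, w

The schema corresponds to seriality: forall x exists y Rxy.
A: fails — world w1 has no successor.
B: fails — world w0 has no successor.
C: condition met.
D: fails — world u has no successor.

C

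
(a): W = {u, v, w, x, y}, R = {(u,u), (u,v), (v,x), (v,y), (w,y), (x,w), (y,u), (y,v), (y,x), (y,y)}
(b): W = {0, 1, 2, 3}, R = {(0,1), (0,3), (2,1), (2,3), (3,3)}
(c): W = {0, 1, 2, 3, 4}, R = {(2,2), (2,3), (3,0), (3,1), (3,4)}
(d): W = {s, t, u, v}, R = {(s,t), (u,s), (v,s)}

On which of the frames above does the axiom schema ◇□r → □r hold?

The schema corresponds to the Euclidean property: ∀x ∀y ∀z (Rxy ∧ Rxz → Ryz).
(a): fails — Ruv and Ruv but not Rvv.
(b): fails — R01 and R01 but not R11.
(c): fails — R23 and R23 but not R33.
(d): fails — Rst and Rst but not Rtt.
Valid on no frame.

none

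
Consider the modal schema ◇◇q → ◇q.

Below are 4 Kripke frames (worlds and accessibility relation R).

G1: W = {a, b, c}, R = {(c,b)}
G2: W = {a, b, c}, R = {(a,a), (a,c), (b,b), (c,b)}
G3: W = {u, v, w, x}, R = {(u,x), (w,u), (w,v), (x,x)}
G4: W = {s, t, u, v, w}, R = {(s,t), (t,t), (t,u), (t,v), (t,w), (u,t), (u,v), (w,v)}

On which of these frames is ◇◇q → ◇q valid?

G1

The schema corresponds to transitivity: ∀x ∀y ∀z (Rxy ∧ Ryz → Rxz).
G1: satisfies the condition.
G2: fails — Rac and Rcb but not Rab.
G3: fails — Rwu and Rux but not Rwx.
G4: fails — Rut and Rtw but not Ruw.
Valid on: G1.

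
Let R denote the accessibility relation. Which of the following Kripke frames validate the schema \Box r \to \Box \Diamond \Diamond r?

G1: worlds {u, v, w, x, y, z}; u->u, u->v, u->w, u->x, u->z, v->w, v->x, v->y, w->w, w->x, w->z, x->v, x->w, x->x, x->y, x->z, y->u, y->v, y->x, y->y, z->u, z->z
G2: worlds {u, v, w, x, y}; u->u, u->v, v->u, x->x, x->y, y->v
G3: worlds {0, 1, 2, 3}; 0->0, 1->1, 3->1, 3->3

Frame correspondent (Sahlqvist): \forall x \forall z (xRz \to \exists w (xRw \wedge z R^2 w)) — i.e. a generalized confluence (Geach) condition.
G1: ✓.
G2: fails — xRy but no t with xRt and yR²t.
G3: ✓.

G1, G3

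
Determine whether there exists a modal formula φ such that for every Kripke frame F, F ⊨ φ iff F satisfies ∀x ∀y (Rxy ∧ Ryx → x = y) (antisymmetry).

No

Any modally definable frame class is closed under surjective bounded morphisms.
The 6-cycle (worlds w0,w1,w2,w3,w4,w5 with w0→w1→w2→w3→w4→w5→w0) is antisymmetric. Sending even-indexed worlds to • and odd-indexed worlds to ∘ is a surjective bounded morphism onto the two-world frame with •↔∘, which is not antisymmetric.
Hence antisymmetry is not modally definable.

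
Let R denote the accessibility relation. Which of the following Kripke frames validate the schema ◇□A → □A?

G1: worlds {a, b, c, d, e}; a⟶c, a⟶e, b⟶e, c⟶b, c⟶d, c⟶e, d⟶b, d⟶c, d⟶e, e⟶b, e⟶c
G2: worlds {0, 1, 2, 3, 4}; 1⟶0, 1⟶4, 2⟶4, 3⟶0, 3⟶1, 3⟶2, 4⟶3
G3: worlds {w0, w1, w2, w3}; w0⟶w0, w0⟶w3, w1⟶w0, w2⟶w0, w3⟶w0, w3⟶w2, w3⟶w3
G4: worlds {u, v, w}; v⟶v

G4

This is the axiom for a generalized confluence (Geach) condition; its first-order frame correspondent is ∀x ∀y ∀z ((xRy ∧ xRz) → ∃w (yRw ∧ z = w)).
G1: fails — aRc, aRc but no w with cRw and c=w.
G2: fails — 1R0, 1R0 but no w with 0Rw and 0=w.
G3: fails — w3Rw0, w3Rw2 but no w with w0Rw and w2=w.
G4: satisfies the condition.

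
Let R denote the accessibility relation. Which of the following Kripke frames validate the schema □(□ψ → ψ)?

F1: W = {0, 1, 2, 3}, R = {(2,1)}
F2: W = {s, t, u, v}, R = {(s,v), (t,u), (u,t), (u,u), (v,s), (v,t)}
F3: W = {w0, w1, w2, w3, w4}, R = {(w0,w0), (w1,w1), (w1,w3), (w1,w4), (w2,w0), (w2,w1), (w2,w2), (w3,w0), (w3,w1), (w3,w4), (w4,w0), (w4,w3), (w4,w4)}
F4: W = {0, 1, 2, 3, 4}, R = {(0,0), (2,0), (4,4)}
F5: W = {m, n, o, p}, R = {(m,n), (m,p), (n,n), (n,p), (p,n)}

F4

The schema corresponds to shift-reflexivity: ∀x ∀y (Rxy → Ryy).
F1: fails — R21 but not R11.
F2: fails — Rut but not Rtt.
F3: fails — Rw1w3 but not Rw3w3.
F4: condition met.
F5: fails — Rnp but not Rpp.
Valid on: F4.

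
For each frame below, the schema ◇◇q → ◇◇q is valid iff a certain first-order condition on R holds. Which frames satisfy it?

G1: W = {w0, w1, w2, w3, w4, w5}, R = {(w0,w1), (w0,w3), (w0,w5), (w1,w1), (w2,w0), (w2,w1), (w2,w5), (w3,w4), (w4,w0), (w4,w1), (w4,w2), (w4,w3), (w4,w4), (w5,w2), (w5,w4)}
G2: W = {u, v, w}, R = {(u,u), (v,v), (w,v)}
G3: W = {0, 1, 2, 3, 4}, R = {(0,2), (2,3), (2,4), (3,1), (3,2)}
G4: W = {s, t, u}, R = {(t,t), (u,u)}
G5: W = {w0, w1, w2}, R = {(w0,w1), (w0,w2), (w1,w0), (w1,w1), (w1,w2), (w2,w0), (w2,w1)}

The schema corresponds to a generalized confluence (Geach) condition: ∀x ∀y (xR²y → ∃w (y = w ∧ xR²w)).
G1: condition met.
G2: condition met.
G3: condition met.
G4: condition met.
G5: condition met.
Valid on: G1, G2, G3, G4, G5.

G1, G2, G3, G4, G5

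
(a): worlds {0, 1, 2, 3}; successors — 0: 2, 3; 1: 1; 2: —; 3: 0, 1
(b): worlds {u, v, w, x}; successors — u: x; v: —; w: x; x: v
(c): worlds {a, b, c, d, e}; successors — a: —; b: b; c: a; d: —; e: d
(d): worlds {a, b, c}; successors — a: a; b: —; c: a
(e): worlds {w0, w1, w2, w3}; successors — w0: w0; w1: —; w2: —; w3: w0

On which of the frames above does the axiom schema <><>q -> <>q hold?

This is the axiom for transitivity; its first-order frame correspondent is forall x forall y forall z (Rxy & Ryz -> Rxz).
(a): fails — R03 and R31 but not R01.
(b): fails — Rwx and Rxv but not Rwv.
(c): ✓.
(d): ✓.
(e): ✓.
Valid on: (c), (d), (e).

(c), (d), (e)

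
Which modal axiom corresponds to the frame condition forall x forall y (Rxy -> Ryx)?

q → □◇q

This is symmetry; the standard corresponding axiom is B: q → □◇q.
Suppose q→□◇q is valid. Take Rxy and set V(q)={x}. Then q at x, so □◇q at x, so ◇q at y, so some z with Ryz has q; z=x, i.e. Ryx.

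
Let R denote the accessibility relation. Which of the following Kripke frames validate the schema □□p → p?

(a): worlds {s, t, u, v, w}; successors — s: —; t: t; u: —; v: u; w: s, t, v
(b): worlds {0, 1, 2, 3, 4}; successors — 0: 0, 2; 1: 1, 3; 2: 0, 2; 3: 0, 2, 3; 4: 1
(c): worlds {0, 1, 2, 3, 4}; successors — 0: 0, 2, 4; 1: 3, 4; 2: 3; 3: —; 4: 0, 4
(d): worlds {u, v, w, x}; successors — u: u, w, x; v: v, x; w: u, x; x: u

Frame correspondent (Sahlqvist): ∀x ∃w (xR²w ∧ x = w) — i.e. a generalized confluence (Geach) condition.
(a): fails — at s but no w* with sR²w* and s=w*.
(b): fails — at 4 but no w with 4R²w and 4=w.
(c): fails — at 1 but no w with 1R²w and 1=w.
(d): ✓.

(d)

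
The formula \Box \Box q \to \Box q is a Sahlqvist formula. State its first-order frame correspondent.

Density

Suppose □□q→□q is valid. Take Rxy and set V(q)={w : xR²w}. Then □□q at x, so □q at x, so q at y, i.e. ∃z(Rxz∧Rzy).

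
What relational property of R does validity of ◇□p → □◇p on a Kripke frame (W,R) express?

Suppose ◇□p→□◇p is valid. Take Rxy, Rxz and set V(p)={w : Ryw}. Then □p at y so ◇□p at x, so □◇p at x, so ◇p at z, giving w with Rzw and Ryw.
Conversely, any frame satisfying ∀x ∀y ∀z (Rxy ∧ Rxz → ∃w (Ryw ∧ Rzw)) validates the schema.
So the correspondent is convergence.

Convergence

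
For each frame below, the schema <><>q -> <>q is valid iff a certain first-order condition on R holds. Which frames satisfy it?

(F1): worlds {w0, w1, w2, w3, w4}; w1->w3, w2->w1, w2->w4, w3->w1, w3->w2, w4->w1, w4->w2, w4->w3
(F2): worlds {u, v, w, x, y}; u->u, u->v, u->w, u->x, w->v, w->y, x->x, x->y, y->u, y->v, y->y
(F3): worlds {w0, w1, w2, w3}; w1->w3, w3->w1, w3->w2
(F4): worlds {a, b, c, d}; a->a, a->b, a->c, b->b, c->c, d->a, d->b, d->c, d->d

(F4)

This is the axiom for a generalized confluence (Geach) condition; its first-order frame correspondent is forall x forall y (x R^2 y -> exists w (y = w & xRw)).
(F1): fails — w1R²w1 but no w with w1=w and w1Rw.
(F2): fails — uR²y but no t with y=t and uRt.
(F3): fails — w1R²w1 but no w with w1=w and w1Rw.
(F4): ✓.
Valid on: (F4).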